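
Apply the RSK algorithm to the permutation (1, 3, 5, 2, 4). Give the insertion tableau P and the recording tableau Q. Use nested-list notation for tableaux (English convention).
Insert each entry of the permutation into P by Schensted row insertion, recording in Q the position of each new cell.

Insert 1: appended to row 1. P = [[1]], Q = [[1]].
Insert 3: appended to row 1. P = [[1, 3]], Q = [[1, 2]].
Insert 5: appended to row 1. P = [[1, 3, 5]], Q = [[1, 2, 3]].
Insert 2: 2 bumps 3 from row 1; 3 starts row 2. P = [[1, 2, 5], [3]], Q = [[1, 2, 3], [4]].
Insert 4: 4 bumps 5 from row 1; 5 appends to row 2. P = [[1, 2, 4], [3, 5]], Q = [[1, 2, 3], [4, 5]].

So P = [[1, 2, 4], [3, 5]], Q = [[1, 2, 3], [4, 5]].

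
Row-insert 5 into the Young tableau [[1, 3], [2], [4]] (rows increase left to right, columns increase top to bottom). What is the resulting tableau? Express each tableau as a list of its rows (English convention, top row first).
5 is larger than every entry of row 1, so it is appended to row 1. The new tableau is [[1, 3, 5], [2], [4]].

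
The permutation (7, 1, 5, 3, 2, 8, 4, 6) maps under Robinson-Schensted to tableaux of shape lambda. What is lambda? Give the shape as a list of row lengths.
[4, 2, 1, 1]

Row-insert each entry into an empty tableau.

After inserting 7: P = [[7]].
After inserting 1: P = [[1], [7]].
After inserting 5: P = [[1, 5], [7]].
After inserting 3: P = [[1, 3], [5], [7]].
After inserting 2: P = [[1, 2], [3], [5], [7]].
After inserting 8: P = [[1, 2, 8], [3], [5], [7]].
After inserting 4: P = [[1, 2, 4], [3, 8], [5], [7]].
After inserting 6: P = [[1, 2, 4, 6], [3, 8], [5], [7]].

The final insertion tableau P = [[1, 2, 4, 6], [3, 8], [5], [7]] has shape [4, 2, 1, 1].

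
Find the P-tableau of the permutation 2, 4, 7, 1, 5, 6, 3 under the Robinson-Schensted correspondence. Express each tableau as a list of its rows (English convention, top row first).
P = [[1, 3, 5, 6], [2, 4], [7]]

Insert 2: appended to row 1. P = [[2]].
Insert 4: appended to row 1. P = [[2, 4]].
Insert 7: appended to row 1. P = [[2, 4, 7]].
Insert 1: 1 bumps 2 from row 1; 2 starts row 2. P = [[1, 4, 7], [2]].
Insert 5: 5 bumps 7 from row 1; 7 appends to row 2. P = [[1, 4, 5], [2, 7]].
Insert 6: appended to row 1. P = [[1, 4, 5, 6], [2, 7]].
Insert 3: 3 bumps 4 from row 1; 4 bumps 7 from row 2; 7 starts row 3. P = [[1, 3, 5, 6], [2, 4], [7]].

So P = [[1, 3, 5, 6], [2, 4], [7]].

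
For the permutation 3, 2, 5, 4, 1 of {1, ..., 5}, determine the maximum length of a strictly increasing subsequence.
2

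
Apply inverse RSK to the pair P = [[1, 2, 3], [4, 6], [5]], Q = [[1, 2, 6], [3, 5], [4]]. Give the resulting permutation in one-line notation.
Reverse the RSK construction: for i from n down to 1, find the cell of Q containing i, remove the entry at that cell from P, and reverse-bump it up through P; the value ejected from row 1 is w(i).

Step i=6: Q has 6 at row 1, column 3; remove that cell from P, ejecting 3. So w(6) = 3. P is now [[1, 2], [4, 6], [5]].
Step i=5: Q has 5 at row 2, column 2; remove 6 from row 2 of P and reverse-bump: 6 enters row 1 and ejects 2. So w(5) = 2. P is now [[1, 6], [4], [5]].
Step i=4: Q has 4 at row 3, column 1; remove 5 from row 3 of P and reverse-bump: 5 enters row 2 and ejects 4; 4 enters row 1 and ejects 1. So w(4) = 1. P is now [[4, 6], [5]].
Step i=3: Q has 3 at row 2, column 1; remove 5 from row 2 of P and reverse-bump: 5 enters row 1 and ejects 4. So w(3) = 4. P is now [[5, 6]].
Step i=2: Q has 2 at row 1, column 2; remove that cell from P, ejecting 6. So w(2) = 6. P is now [[5]].
Step i=1: Q has 1 at row 1, column 1; remove that cell from P, ejecting 5. So w(1) = 5. P is now [].

So w = 5 6 4 1 2 3.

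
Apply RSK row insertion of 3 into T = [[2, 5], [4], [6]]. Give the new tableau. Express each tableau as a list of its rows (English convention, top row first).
In row 1, 3 replaces 5 (the leftmost entry greater than 3); 5 is bumped to row 2. 5 is appended to row 2. The new tableau is [[2, 3], [4, 5], [6]].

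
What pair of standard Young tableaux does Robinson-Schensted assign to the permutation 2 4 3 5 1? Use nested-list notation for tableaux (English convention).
P = [[1, 3, 5], [2], [4]], Q = [[1, 2, 4], [3], [5]]

Insert each entry of the permutation into P by Schensted row insertion, recording in Q the position of each new cell.

Insert 2: appended to row 1. P = [[2]].
Insert 4: appended to row 1. P = [[2, 4]].
Insert 3: 3 bumps 4 from row 1; 4 starts row 2. P = [[2, 3], [4]].
Insert 5: appended to row 1. P = [[2, 3, 5], [4]].
Insert 1: 1 bumps 2 from row 1; 2 bumps 4 from row 2; 4 starts row 3. P = [[1, 3, 5], [2], [4]].

So P = [[1, 3, 5], [2], [4]], Q = [[1, 2, 4], [3], [5]].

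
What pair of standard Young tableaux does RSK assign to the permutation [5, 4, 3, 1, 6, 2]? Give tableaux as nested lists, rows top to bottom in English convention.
P = [[1, 2], [3, 6], [4], [5]], Q = [[1, 5], [2, 6], [3], [4]]

Insert each entry of the permutation into P by Schensted row insertion, recording in Q the position of each new cell.

Insert 5: appended to row 1. P = [[5]], Q = [[1]].
Insert 4: 4 bumps 5 from row 1; 5 starts row 2. P = [[4], [5]], Q = [[1], [2]].
Insert 3: 3 bumps 4 from row 1; 4 bumps 5 from row 2; 5 starts row 3. P = [[3], [4], [5]], Q = [[1], [2], [3]].
Insert 1: 1 bumps 3 from row 1; 3 bumps 4 from row 2; 4 bumps 5 from row 3; 5 starts row 4. P = [[1], [3], [4], [5]], Q = [[1], [2], [3], [4]].
Insert 6: appended to row 1. P = [[1, 6], [3], [4], [5]], Q = [[1, 5], [2], [3], [4]].
Insert 2: 2 bumps 6 from row 1; 6 appends to row 2. P = [[1, 2], [3, 6], [4], [5]], Q = [[1, 5], [2, 6], [3], [4]].

So P = [[1, 2], [3, 6], [4], [5]], Q = [[1, 5], [2, 6], [3], [4]].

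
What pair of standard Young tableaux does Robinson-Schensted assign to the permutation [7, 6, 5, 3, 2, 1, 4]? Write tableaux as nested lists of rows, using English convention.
Insert each entry of the permutation into P by Schensted row insertion, recording in Q the position of each new cell.

Insert 7: appended to row 1. P = [[7]].
Insert 6: 6 bumps 7 from row 1; 7 starts row 2. P = [[6], [7]].
Insert 5: 5 bumps 6 from row 1; 6 bumps 7 from row 2; 7 starts row 3. P = [[5], [6], [7]].
Insert 3: 3 bumps 5 from row 1; 5 bumps 6 from row 2; 6 bumps 7 from row 3; 7 starts row 4. P = [[3], [5], [6], [7]].
Insert 2: 2 bumps 3 from row 1; 3 bumps 5 from row 2; 5 bumps 6 from row 3; 6 bumps 7 from row 4; 7 starts row 5. P = [[2], [3], [5], [6], [7]].
Insert 1: 1 bumps 2 from row 1; 2 bumps 3 from row 2; 3 bumps 5 from row 3; 5 bumps 6 from row 4; 6 bumps 7 from row 5; 7 starts row 6. P = [[1], [2], [3], [5], [6], [7]].
Insert 4: appended to row 1. P = [[1, 4], [2], [3], [5], [6], [7]].

So P = [[1, 4], [2], [3], [5], [6], [7]], Q = [[1, 7], [2], [3], [4], [5], [6]].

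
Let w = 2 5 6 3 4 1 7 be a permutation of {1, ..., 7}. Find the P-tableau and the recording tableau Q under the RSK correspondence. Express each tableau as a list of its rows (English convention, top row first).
P = [[1, 3, 4, 7], [2, 6], [5]], Q = [[1, 2, 3, 7], [4, 5], [6]]

Insert each entry of the permutation into P by Schensted row insertion, recording in Q the position of each new cell.

Insert 2: appended to row 1. P = [[2]].
Insert 5: appended to row 1. P = [[2, 5]].
Insert 6: appended to row 1. P = [[2, 5, 6]].
Insert 3: 3 bumps 5 from row 1; 5 starts row 2. P = [[2, 3, 6], [5]].
Insert 4: 4 bumps 6 from row 1; 6 appends to row 2. P = [[2, 3, 4], [5, 6]].
Insert 1: 1 bumps 2 from row 1; 2 bumps 5 from row 2; 5 starts row 3. P = [[1, 3, 4], [2, 6], [5]].
Insert 7: appended to row 1. P = [[1, 3, 4, 7], [2, 6], [5]].

So P = [[1, 3, 4, 7], [2, 6], [5]], Q = [[1, 2, 3, 7], [4, 5], [6]].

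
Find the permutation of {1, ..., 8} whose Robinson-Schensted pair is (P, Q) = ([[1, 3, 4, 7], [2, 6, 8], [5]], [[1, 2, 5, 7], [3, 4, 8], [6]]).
Reverse RSK: for i = n, n-1, ..., 1, locate i in Q, remove the corresponding corner cell from P, and reverse-bump its entry up through P; the value ejected from row 1 is w(i).

So w = 5 6 2 3 4 1 8 7.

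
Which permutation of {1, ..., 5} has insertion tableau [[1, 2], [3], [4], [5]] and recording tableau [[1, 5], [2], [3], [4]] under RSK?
5 4 3 1 2

Reverse RSK: for i = n, n-1, ..., 1, locate i in Q, remove the corresponding corner cell from P, and reverse-bump its entry up through P; the value ejected from row 1 is w(i).

So w = 5 4 3 1 2.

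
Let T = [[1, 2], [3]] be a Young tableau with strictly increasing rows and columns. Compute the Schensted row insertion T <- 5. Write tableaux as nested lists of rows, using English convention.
[[1, 2, 5], [3]]

5 is larger than every entry of row 1, so it is appended to row 1. The new tableau is [[1, 2, 5], [3]].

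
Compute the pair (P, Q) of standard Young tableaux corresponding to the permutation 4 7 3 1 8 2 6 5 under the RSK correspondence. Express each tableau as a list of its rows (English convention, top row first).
Insert each entry of the permutation into P by Schensted row insertion, recording in Q the position of each new cell.

Insert 4: appended to row 1. P = [[4]].
Insert 7: appended to row 1. P = [[4, 7]].
Insert 3: 3 bumps 4 from row 1; 4 starts row 2. P = [[3, 7], [4]].
Insert 1: 1 bumps 3 from row 1; 3 bumps 4 from row 2; 4 starts row 3. P = [[1, 7], [3], [4]].
Insert 8: appended to row 1. P = [[1, 7, 8], [3], [4]].
Insert 2: 2 bumps 7 from row 1; 7 appends to row 2. P = [[1, 2, 8], [3, 7], [4]].
Insert 6: 6 bumps 8 from row 1; 8 appends to row 2. P = [[1, 2, 6], [3, 7, 8], [4]].
Insert 5: 5 bumps 6 from row 1; 6 bumps 7 from row 2; 7 appends to row 3. P = [[1, 2, 5], [3, 6, 8], [4, 7]].

So P = [[1, 2, 5], [3, 6, 8], [4, 7]], Q = [[1, 2, 5], [3, 6, 7], [4, 8]].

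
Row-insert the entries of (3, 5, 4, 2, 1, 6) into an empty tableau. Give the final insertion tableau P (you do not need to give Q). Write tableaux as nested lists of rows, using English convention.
P = [[1, 4, 6], [2], [3], [5]]

After inserting 3: P = [[3]].
After inserting 5: P = [[3, 5]].
After inserting 4: P = [[3, 4], [5]].
After inserting 2: P = [[2, 4], [3], [5]].
After inserting 1: P = [[1, 4], [2], [3], [5]].
After inserting 6: P = [[1, 4, 6], [2], [3], [5]].

So P = [[1, 4, 6], [2], [3], [5]].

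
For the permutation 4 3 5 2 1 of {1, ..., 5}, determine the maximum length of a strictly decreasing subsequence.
4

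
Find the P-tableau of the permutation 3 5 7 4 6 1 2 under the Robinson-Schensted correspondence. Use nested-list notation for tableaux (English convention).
Insert 3: appended to row 1. P = [[3]].
Insert 5: appended to row 1. P = [[3, 5]].
Insert 7: appended to row 1. P = [[3, 5, 7]].
Insert 4: 4 bumps 5 from row 1; 5 starts row 2. P = [[3, 4, 7], [5]].
Insert 6: 6 bumps 7 from row 1; 7 appends to row 2. P = [[3, 4, 6], [5, 7]].
Insert 1: 1 bumps 3 from row 1; 3 bumps 5 from row 2; 5 starts row 3. P = [[1, 4, 6], [3, 7], [5]].
Insert 2: 2 bumps 4 from row 1; 4 bumps 7 from row 2; 7 appends to row 3. P = [[1, 2, 6], [3, 4], [5, 7]].

So P = [[1, 2, 6], [3, 4], [5, 7]].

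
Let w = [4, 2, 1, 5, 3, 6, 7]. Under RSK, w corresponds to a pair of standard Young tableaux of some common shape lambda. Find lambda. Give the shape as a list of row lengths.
RSK row insertion gives P = [[1, 3, 6, 7], [2, 5], [4]], which has shape [4, 2, 1].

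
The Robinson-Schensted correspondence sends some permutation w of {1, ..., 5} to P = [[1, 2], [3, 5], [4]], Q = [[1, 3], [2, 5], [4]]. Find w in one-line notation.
4 3 5 1 2

Reverse RSK: for i = n, n-1, ..., 1, locate i in Q, remove the corresponding corner cell from P, and reverse-bump its entry up through P; the value ejected from row 1 is w(i).

So w = 4 3 5 1 2.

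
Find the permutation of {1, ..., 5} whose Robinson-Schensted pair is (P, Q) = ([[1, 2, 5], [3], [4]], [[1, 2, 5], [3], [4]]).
1 4 3 2 5

Reverse the RSK construction: for i from n down to 1, find the cell of Q containing i, remove the entry at that cell from P, and reverse-bump it up through P; the value ejected from row 1 is w(i).

Step i=5: Q has 5 at row 1, column 3; remove that cell from P, ejecting 5. So w(5) = 5. P is now [[1, 2], [3], [4]].
Step i=4: Q has 4 at row 3, column 1; remove 4 from row 3 of P and reverse-bump: 4 enters row 2 and ejects 3; 3 enters row 1 and ejects 2. So w(4) = 2. P is now [[1, 3], [4]].
Step i=3: Q has 3 at row 2, column 1; remove 4 from row 2 of P and reverse-bump: 4 enters row 1 and ejects 3. So w(3) = 3. P is now [[1, 4]].
Step i=2: Q has 2 at row 1, column 2; remove that cell from P, ejecting 4. So w(2) = 4. P is now [[1]].
Step i=1: Q has 1 at row 1, column 1; remove that cell from P, ejecting 1. So w(1) = 1. P is now [].

So w = 1 4 3 2 5.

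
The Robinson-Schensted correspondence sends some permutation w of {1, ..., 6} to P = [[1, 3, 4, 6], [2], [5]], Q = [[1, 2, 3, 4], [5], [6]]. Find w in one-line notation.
2 3 5 6 4 1

Reverse the RSK construction: for i from n down to 1, find the cell of Q containing i, remove the entry at that cell from P, and reverse-bump it up through P; the value ejected from row 1 is w(i).

Step i=6: Q has 6 at row 3, column 1; remove 5 from row 3 of P and reverse-bump: 5 enters row 2 and ejects 2; 2 enters row 1 and ejects 1. So w(6) = 1. P is now [[2, 3, 4, 6], [5]].
Step i=5: Q has 5 at row 2, column 1; remove 5 from row 2 of P and reverse-bump: 5 enters row 1 and ejects 4. So w(5) = 4. P is now [[2, 3, 5, 6]].
Step i=4: Q has 4 at row 1, column 4; remove that cell from P, ejecting 6. So w(4) = 6. P is now [[2, 3, 5]].
Step i=3: Q has 3 at row 1, column 3; remove that cell from P, ejecting 5. So w(3) = 5. P is now [[2, 3]].
Step i=2: Q has 2 at row 1, column 2; remove that cell from P, ejecting 3. So w(2) = 3. P is now [[2]].
Step i=1: Q has 1 at row 1, column 1; remove that cell from P, ejecting 2. So w(1) = 2. P is now [].

So w = 2 3 5 6 4 1.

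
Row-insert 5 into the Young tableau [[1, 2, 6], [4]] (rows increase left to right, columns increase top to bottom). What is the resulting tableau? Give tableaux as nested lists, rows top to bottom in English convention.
In row 1, 5 replaces 6 (the leftmost entry greater than 5); 6 is bumped to row 2. 6 is appended to row 2. The new tableau is [[1, 2, 5], [4, 6]].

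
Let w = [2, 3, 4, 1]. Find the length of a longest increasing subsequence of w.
3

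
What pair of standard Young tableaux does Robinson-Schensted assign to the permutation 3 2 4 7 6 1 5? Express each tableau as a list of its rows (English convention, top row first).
P = [[1, 4, 5], [2, 6], [3, 7]], Q = [[1, 3, 4], [2, 5], [6, 7]]

Insert each entry of the permutation into P by Schensted row insertion, recording in Q the position of each new cell.

After inserting 3: P = [[3]].
After inserting 2: P = [[2], [3]].
After inserting 4: P = [[2, 4], [3]].
After inserting 7: P = [[2, 4, 7], [3]].
After inserting 6: P = [[2, 4, 6], [3, 7]].
After inserting 1: P = [[1, 4, 6], [2, 7], [3]].
After inserting 5: P = [[1, 4, 5], [2, 6], [3, 7]].

So P = [[1, 4, 5], [2, 6], [3, 7]], Q = [[1, 3, 4], [2, 5], [6, 7]].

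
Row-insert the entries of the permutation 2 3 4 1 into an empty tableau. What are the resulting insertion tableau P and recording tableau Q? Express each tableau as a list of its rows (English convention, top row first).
Insert each entry of the permutation into P by Schensted row insertion, recording in Q the position of each new cell.

Insert 2: appended to row 1. P = [[2]], Q = [[1]].
Insert 3: appended to row 1. P = [[2, 3]], Q = [[1, 2]].
Insert 4: appended to row 1. P = [[2, 3, 4]], Q = [[1, 2, 3]].
Insert 1: 1 bumps 2 from row 1; 2 starts row 2. P = [[1, 3, 4], [2]], Q = [[1, 2, 3], [4]].

So P = [[1, 3, 4], [2]], Q = [[1, 2, 3], [4]].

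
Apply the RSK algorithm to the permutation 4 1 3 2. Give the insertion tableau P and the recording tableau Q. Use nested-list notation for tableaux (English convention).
P = [[1, 2], [3], [4]], Q = [[1, 3], [2], [4]]

Insert each entry of the permutation into P by Schensted row insertion, recording in Q the position of each new cell.

Insert 4: appended to row 1. P = [[4]].
Insert 1: 1 bumps 4 from row 1; 4 starts row 2. P = [[1], [4]].
Insert 3: appended to row 1. P = [[1, 3], [4]].
Insert 2: 2 bumps 3 from row 1; 3 bumps 4 from row 2; 4 starts row 3. P = [[1, 2], [3], [4]].

So P = [[1, 2], [3], [4]], Q = [[1, 3], [2], [4]].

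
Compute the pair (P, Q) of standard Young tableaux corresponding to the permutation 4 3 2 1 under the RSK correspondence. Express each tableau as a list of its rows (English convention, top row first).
Insert each entry of the permutation into P by Schensted row insertion, recording in Q the position of each new cell.

Insert 4: appended to row 1. P = [[4]], Q = [[1]].
Insert 3: 3 bumps 4 from row 1; 4 starts row 2. P = [[3], [4]], Q = [[1], [2]].
Insert 2: 2 bumps 3 from row 1; 3 bumps 4 from row 2; 4 starts row 3. P = [[2], [3], [4]], Q = [[1], [2], [3]].
Insert 1: 1 bumps 2 from row 1; 2 bumps 3 from row 2; 3 bumps 4 from row 3; 4 starts row 4. P = [[1], [2], [3], [4]], Q = [[1], [2], [3], [4]].

So P = [[1], [2], [3], [4]], Q = [[1], [2], [3], [4]].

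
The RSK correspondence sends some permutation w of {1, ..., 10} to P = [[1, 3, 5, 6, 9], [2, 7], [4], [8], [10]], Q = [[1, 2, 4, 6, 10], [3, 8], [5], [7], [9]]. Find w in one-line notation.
2 10 4 8 5 7 3 6 1 9

Reverse the RSK construction: for i from n down to 1, find the cell of Q containing i, remove the entry at that cell from P, and reverse-bump it up through P; the value ejected from row 1 is w(i).

Step i=10: Q has 10 at row 1, column 5; remove that cell from P, ejecting 9. So w(10) = 9. P is now [[1, 3, 5, 6], [2, 7], [4], [8], [10]].
Step i=9: Q has 9 at row 5, column 1; remove 10 from row 5 of P and reverse-bump: 10 enters row 4 and ejects 8; 8 enters row 3 and ejects 4; 4 enters row 2 and ejects 2; 2 enters row 1 and ejects 1. So w(9) = 1. P is now [[2, 3, 5, 6], [4, 7], [8], [10]].
Step i=8: Q has 8 at row 2, column 2; remove 7 from row 2 of P and reverse-bump: 7 enters row 1 and ejects 6. So w(8) = 6. P is now [[2, 3, 5, 7], [4], [8], [10]].
Step i=7: Q has 7 at row 4, column 1; remove 10 from row 4 of P and reverse-bump: 10 enters row 3 and ejects 8; 8 enters row 2 and ejects 4; 4 enters row 1 and ejects 3. So w(7) = 3. P is now [[2, 4, 5, 7], [8], [10]].
Step i=6: Q has 6 at row 1, column 4; remove that cell from P, ejecting 7. So w(6) = 7. P is now [[2, 4, 5], [8], [10]].
Step i=5: Q has 5 at row 3, column 1; remove 10 from row 3 of P and reverse-bump: 10 enters row 2 and ejects 8; 8 enters row 1 and ejects 5. So w(5) = 5. P is now [[2, 4, 8], [10]].
Step i=4: Q has 4 at row 1, column 3; remove that cell from P, ejecting 8. So w(4) = 8. P is now [[2, 4], [10]].
Step i=3: Q has 3 at row 2, column 1; remove 10 from row 2 of P and reverse-bump: 10 enters row 1 and ejects 4. So w(3) = 4. P is now [[2, 10]].
Step i=2: Q has 2 at row 1, column 2; remove that cell from P, ejecting 10. So w(2) = 10. P is now [[2]].
Step i=1: Q has 1 at row 1, column 1; remove that cell from P, ejecting 2. So w(1) = 2. P is now [].

So w = 2 10 4 8 5 7 3 6 1 9.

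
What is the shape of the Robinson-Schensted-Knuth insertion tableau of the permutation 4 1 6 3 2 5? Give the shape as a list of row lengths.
[3, 2, 1]

RSK row insertion gives P = [[1, 2, 5], [3, 6], [4]], which has shape [3, 2, 1].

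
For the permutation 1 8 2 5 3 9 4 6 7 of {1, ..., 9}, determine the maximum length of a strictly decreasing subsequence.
3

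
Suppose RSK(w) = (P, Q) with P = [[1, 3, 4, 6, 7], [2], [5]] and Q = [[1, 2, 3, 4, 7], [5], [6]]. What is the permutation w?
Reverse the RSK construction: for i from n down to 1, find the cell of Q containing i, remove the entry at that cell from P, and reverse-bump it up through P; the value ejected from row 1 is w(i).

Step i=7: Q has 7 at row 1, column 5; remove that cell from P, ejecting 7. So w(7) = 7. P is now [[1, 3, 4, 6], [2], [5]].
Step i=6: Q has 6 at row 3, column 1; remove 5 from row 3 of P and reverse-bump: 5 enters row 2 and ejects 2; 2 enters row 1 and ejects 1. So w(6) = 1. P is now [[2, 3, 4, 6], [5]].
Step i=5: Q has 5 at row 2, column 1; remove 5 from row 2 of P and reverse-bump: 5 enters row 1 and ejects 4. So w(5) = 4. P is now [[2, 3, 5, 6]].
Step i=4: Q has 4 at row 1, column 4; remove that cell from P, ejecting 6. So w(4) = 6. P is now [[2, 3, 5]].
Step i=3: Q has 3 at row 1, column 3; remove that cell from P, ejecting 5. So w(3) = 5. P is now [[2, 3]].
Step i=2: Q has 2 at row 1, column 2; remove that cell from P, ejecting 3. So w(2) = 3. P is now [[2]].
Step i=1: Q has 1 at row 1, column 1; remove that cell from P, ejecting 2. So w(1) = 2. P is now [].

So w = 2 3 5 6 4 1 7.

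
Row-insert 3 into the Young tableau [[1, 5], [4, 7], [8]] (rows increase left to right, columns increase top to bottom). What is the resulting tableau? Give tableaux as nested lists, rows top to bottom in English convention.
[[1, 3], [4, 5], [7], [8]]

In row 1, 3 replaces 5 (the leftmost entry greater than 3); 5 is bumped to row 2. In row 2, 5 replaces 7 (the leftmost entry greater than 5); 7 is bumped to row 3. In row 3, 7 replaces 8 (the leftmost entry greater than 7); 8 is bumped to row 4. 8 starts a new row 4. The new tableau is [[1, 3], [4, 5], [7], [8]].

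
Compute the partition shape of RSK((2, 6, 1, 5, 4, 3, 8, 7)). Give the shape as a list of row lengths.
[3, 3, 1, 1]

Row-insert each entry into an empty tableau.

After inserting 2: P = [[2]].
After inserting 6: P = [[2, 6]].
After inserting 1: P = [[1, 6], [2]].
After inserting 5: P = [[1, 5], [2, 6]].
After inserting 4: P = [[1, 4], [2, 5], [6]].
After inserting 3: P = [[1, 3], [2, 4], [5], [6]].
After inserting 8: P = [[1, 3, 8], [2, 4], [5], [6]].
After inserting 7: P = [[1, 3, 7], [2, 4, 8], [5], [6]].

The final insertion tableau P = [[1, 3, 7], [2, 4, 8], [5], [6]] has shape [3, 3, 1, 1].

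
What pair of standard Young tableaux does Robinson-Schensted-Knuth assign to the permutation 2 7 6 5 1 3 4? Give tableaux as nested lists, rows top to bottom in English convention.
Insert each entry of the permutation into P by Schensted row insertion, recording in Q the position of each new cell.

Insert 2: appended to row 1. P = [[2]].
Insert 7: appended to row 1. P = [[2, 7]].
Insert 6: 6 bumps 7 from row 1; 7 starts row 2. P = [[2, 6], [7]].
Insert 5: 5 bumps 6 from row 1; 6 bumps 7 from row 2; 7 starts row 3. P = [[2, 5], [6], [7]].
Insert 1: 1 bumps 2 from row 1; 2 bumps 6 from row 2; 6 bumps 7 from row 3; 7 starts row 4. P = [[1, 5], [2], [6], [7]].
Insert 3: 3 bumps 5 from row 1; 5 appends to row 2. P = [[1, 3], [2, 5], [6], [7]].
Insert 4: appended to row 1. P = [[1, 3, 4], [2, 5], [6], [7]].

So P = [[1, 3, 4], [2, 5], [6], [7]], Q = [[1, 2, 7], [3, 6], [4], [5]].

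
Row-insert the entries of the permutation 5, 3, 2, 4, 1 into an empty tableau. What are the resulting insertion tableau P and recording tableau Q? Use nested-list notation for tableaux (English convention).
P = [[1, 4], [2], [3], [5]], Q = [[1, 4], [2], [3], [5]]

Insert each entry of the permutation into P by Schensted row insertion, recording in Q the position of each new cell.

Insert 5: appended to row 1. P = [[5]].
Insert 3: 3 bumps 5 from row 1; 5 starts row 2. P = [[3], [5]].
Insert 2: 2 bumps 3 from row 1; 3 bumps 5 from row 2; 5 starts row 3. P = [[2], [3], [5]].
Insert 4: appended to row 1. P = [[2, 4], [3], [5]].
Insert 1: 1 bumps 2 from row 1; 2 bumps 3 from row 2; 3 bumps 5 from row 3; 5 starts row 4. P = [[1, 4], [2], [3], [5]].

So P = [[1, 4], [2], [3], [5]], Q = [[1, 4], [2], [3], [5]].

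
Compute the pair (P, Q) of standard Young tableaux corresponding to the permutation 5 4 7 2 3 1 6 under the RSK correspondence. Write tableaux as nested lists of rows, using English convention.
Insert each entry of the permutation into P by Schensted row insertion, recording in Q the position of each new cell.

Insert 5: appended to row 1. P = [[5]].
Insert 4: 4 bumps 5 from row 1; 5 starts row 2. P = [[4], [5]].
Insert 7: appended to row 1. P = [[4, 7], [5]].
Insert 2: 2 bumps 4 from row 1; 4 bumps 5 from row 2; 5 starts row 3. P = [[2, 7], [4], [5]].
Insert 3: 3 bumps 7 from row 1; 7 appends to row 2. P = [[2, 3], [4, 7], [5]].
Insert 1: 1 bumps 2 from row 1; 2 bumps 4 from row 2; 4 bumps 5 from row 3; 5 starts row 4. P = [[1, 3], [2, 7], [4], [5]].
Insert 6: appended to row 1. P = [[1, 3, 6], [2, 7], [4], [5]].

So P = [[1, 3, 6], [2, 7], [4], [5]], Q = [[1, 3, 7], [2, 5], [4], [6]].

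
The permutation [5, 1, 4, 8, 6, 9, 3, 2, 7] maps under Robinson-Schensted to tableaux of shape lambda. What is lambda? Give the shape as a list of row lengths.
[4, 3, 1, 1]

Row-insert each entry into an empty tableau.

After inserting 5: P = [[5]].
After inserting 1: P = [[1], [5]].
After inserting 4: P = [[1, 4], [5]].
After inserting 8: P = [[1, 4, 8], [5]].
After inserting 6: P = [[1, 4, 6], [5, 8]].
After inserting 9: P = [[1, 4, 6, 9], [5, 8]].
After inserting 3: P = [[1, 3, 6, 9], [4, 8], [5]].
After inserting 2: P = [[1, 2, 6, 9], [3, 8], [4], [5]].
After inserting 7: P = [[1, 2, 6, 7], [3, 8, 9], [4], [5]].

The final insertion tableau P = [[1, 2, 6, 7], [3, 8, 9], [4], [5]] has shape [4, 3, 1, 1].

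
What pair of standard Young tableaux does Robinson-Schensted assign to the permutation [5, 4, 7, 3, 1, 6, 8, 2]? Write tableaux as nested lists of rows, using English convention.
P = [[1, 2, 8], [3, 6], [4, 7], [5]], Q = [[1, 3, 7], [2, 6], [4, 8], [5]]

Insert each entry of the permutation into P by Schensted row insertion, recording in Q the position of each new cell.

After inserting 5: P = [[5]].
After inserting 4: P = [[4], [5]].
After inserting 7: P = [[4, 7], [5]].
After inserting 3: P = [[3, 7], [4], [5]].
After inserting 1: P = [[1, 7], [3], [4], [5]].
After inserting 6: P = [[1, 6], [3, 7], [4], [5]].
After inserting 8: P = [[1, 6, 8], [3, 7], [4], [5]].
After inserting 2: P = [[1, 2, 8], [3, 6], [4, 7], [5]].

So P = [[1, 2, 8], [3, 6], [4, 7], [5]], Q = [[1, 3, 7], [2, 6], [4, 8], [5]].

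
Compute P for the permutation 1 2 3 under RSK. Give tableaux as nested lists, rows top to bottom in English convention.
After inserting 1: P = [[1]].
After inserting 2: P = [[1, 2]].
After inserting 3: P = [[1, 2, 3]].

So P = [[1, 2, 3]].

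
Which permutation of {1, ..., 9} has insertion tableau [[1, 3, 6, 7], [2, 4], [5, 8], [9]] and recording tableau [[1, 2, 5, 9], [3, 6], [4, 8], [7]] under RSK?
2 9 5 4 8 6 1 3 7

Reverse the RSK construction: for i from n down to 1, find the cell of Q containing i, remove the entry at that cell from P, and reverse-bump it up through P; the value ejected from row 1 is w(i).

Step i=9: Q has 9 at row 1, column 4; remove that cell from P, ejecting 7. So w(9) = 7. P is now [[1, 3, 6], [2, 4], [5, 8], [9]].
Step i=8: Q has 8 at row 3, column 2; remove 8 from row 3 of P and reverse-bump: 8 enters row 2 and ejects 4; 4 enters row 1 and ejects 3. So w(8) = 3. P is now [[1, 4, 6], [2, 8], [5], [9]].
Step i=7: Q has 7 at row 4, column 1; remove 9 from row 4 of P and reverse-bump: 9 enters row 3 and ejects 5; 5 enters row 2 and ejects 2; 2 enters row 1 and ejects 1. So w(7) = 1. P is now [[2, 4, 6], [5, 8], [9]].
Step i=6: Q has 6 at row 2, column 2; remove 8 from row 2 of P and reverse-bump: 8 enters row 1 and ejects 6. So w(6) = 6. P is now [[2, 4, 8], [5], [9]].
Step i=5: Q has 5 at row 1, column 3; remove that cell from P, ejecting 8. So w(5) = 8. P is now [[2, 4], [5], [9]].
Step i=4: Q has 4 at row 3, column 1; remove 9 from row 3 of P and reverse-bump: 9 enters row 2 and ejects 5; 5 enters row 1 and ejects 4. So w(4) = 4. P is now [[2, 5], [9]].
Step i=3: Q has 3 at row 2, column 1; remove 9 from row 2 of P and reverse-bump: 9 enters row 1 and ejects 5. So w(3) = 5. P is now [[2, 9]].
Step i=2: Q has 2 at row 1, column 2; remove that cell from P, ejecting 9. So w(2) = 9. P is now [[2]].
Step i=1: Q has 1 at row 1, column 1; remove that cell from P, ejecting 2. So w(1) = 2. P is now [].

So w = 2 9 5 4 8 6 1 3 7.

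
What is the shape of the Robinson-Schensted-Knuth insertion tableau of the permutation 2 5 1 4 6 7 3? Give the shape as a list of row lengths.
[4, 2, 1]

Row-insert each entry into an empty tableau.

After inserting 2: P = [[2]].
After inserting 5: P = [[2, 5]].
After inserting 1: P = [[1, 5], [2]].
After inserting 4: P = [[1, 4], [2, 5]].
After inserting 6: P = [[1, 4, 6], [2, 5]].
After inserting 7: P = [[1, 4, 6, 7], [2, 5]].
After inserting 3: P = [[1, 3, 6, 7], [2, 4], [5]].

The final insertion tableau P = [[1, 3, 6, 7], [2, 4], [5]] has shape [4, 2, 1].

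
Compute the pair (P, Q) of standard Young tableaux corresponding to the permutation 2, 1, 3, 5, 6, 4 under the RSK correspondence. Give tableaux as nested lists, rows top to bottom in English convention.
P = [[1, 3, 4, 6], [2, 5]], Q = [[1, 3, 4, 5], [2, 6]]

Insert each entry of the permutation into P by Schensted row insertion, recording in Q the position of each new cell.

Insert 2: appended to row 1. P = [[2]].
Insert 1: 1 bumps 2 from row 1; 2 starts row 2. P = [[1], [2]].
Insert 3: appended to row 1. P = [[1, 3], [2]].
Insert 5: appended to row 1. P = [[1, 3, 5], [2]].
Insert 6: appended to row 1. P = [[1, 3, 5, 6], [2]].
Insert 4: 4 bumps 5 from row 1; 5 appends to row 2. P = [[1, 3, 4, 6], [2, 5]].

So P = [[1, 3, 4, 6], [2, 5]], Q = [[1, 3, 4, 5], [2, 6]].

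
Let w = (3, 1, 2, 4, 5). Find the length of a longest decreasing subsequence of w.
2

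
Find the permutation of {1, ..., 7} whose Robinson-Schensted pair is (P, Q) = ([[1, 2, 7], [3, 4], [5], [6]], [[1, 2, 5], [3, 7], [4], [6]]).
Reverse the RSK construction: for i from n down to 1, find the cell of Q containing i, remove the entry at that cell from P, and reverse-bump it up through P; the value ejected from row 1 is w(i).

Step i=7: Q has 7 at row 2, column 2; remove 4 from row 2 of P and reverse-bump: 4 enters row 1 and ejects 2. So w(7) = 2. P is now [[1, 4, 7], [3], [5], [6]].
Step i=6: Q has 6 at row 4, column 1; remove 6 from row 4 of P and reverse-bump: 6 enters row 3 and ejects 5; 5 enters row 2 and ejects 3; 3 enters row 1 and ejects 1. So w(6) = 1. P is now [[3, 4, 7], [5], [6]].
Step i=5: Q has 5 at row 1, column 3; remove that cell from P, ejecting 7. So w(5) = 7. P is now [[3, 4], [5], [6]].
Step i=4: Q has 4 at row 3, column 1; remove 6 from row 3 of P and reverse-bump: 6 enters row 2 and ejects 5; 5 enters row 1 and ejects 4. So w(4) = 4. P is now [[3, 5], [6]].
Step i=3: Q has 3 at row 2, column 1; remove 6 from row 2 of P and reverse-bump: 6 enters row 1 and ejects 5. So w(3) = 5. P is now [[3, 6]].
Step i=2: Q has 2 at row 1, column 2; remove that cell from P, ejecting 6. So w(2) = 6. P is now [[3]].
Step i=1: Q has 1 at row 1, column 1; remove that cell from P, ejecting 3. So w(1) = 3. P is now [].

So w = 3 6 5 4 7 1 2.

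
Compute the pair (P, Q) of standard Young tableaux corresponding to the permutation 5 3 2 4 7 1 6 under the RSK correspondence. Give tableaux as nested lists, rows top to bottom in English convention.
Insert each entry of the permutation into P by Schensted row insertion, recording in Q the position of each new cell.

Insert 5: appended to row 1. P = [[5]].
Insert 3: 3 bumps 5 from row 1; 5 starts row 2. P = [[3], [5]].
Insert 2: 2 bumps 3 from row 1; 3 bumps 5 from row 2; 5 starts row 3. P = [[2], [3], [5]].
Insert 4: appended to row 1. P = [[2, 4], [3], [5]].
Insert 7: appended to row 1. P = [[2, 4, 7], [3], [5]].
Insert 1: 1 bumps 2 from row 1; 2 bumps 3 from row 2; 3 bumps 5 from row 3; 5 starts row 4. P = [[1, 4, 7], [2], [3], [5]].
Insert 6: 6 bumps 7 from row 1; 7 appends to row 2. P = [[1, 4, 6], [2, 7], [3], [5]].

So P = [[1, 4, 6], [2, 7], [3], [5]], Q = [[1, 4, 5], [2, 7], [3], [6]].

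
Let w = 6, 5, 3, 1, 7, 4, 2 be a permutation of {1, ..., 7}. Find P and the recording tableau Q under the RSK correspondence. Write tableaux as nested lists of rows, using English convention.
P = [[1, 2], [3, 4], [5, 7], [6]], Q = [[1, 5], [2, 6], [3, 7], [4]]

Insert each entry of the permutation into P by Schensted row insertion, recording in Q the position of each new cell.

Insert 6: appended to row 1. P = [[6]].
Insert 5: 5 bumps 6 from row 1; 6 starts row 2. P = [[5], [6]].
Insert 3: 3 bumps 5 from row 1; 5 bumps 6 from row 2; 6 starts row 3. P = [[3], [5], [6]].
Insert 1: 1 bumps 3 from row 1; 3 bumps 5 from row 2; 5 bumps 6 from row 3; 6 starts row 4. P = [[1], [3], [5], [6]].
Insert 7: appended to row 1. P = [[1, 7], [3], [5], [6]].
Insert 4: 4 bumps 7 from row 1; 7 appends to row 2. P = [[1, 4], [3, 7], [5], [6]].
Insert 2: 2 bumps 4 from row 1; 4 bumps 7 from row 2; 7 appends to row 3. P = [[1, 2], [3, 4], [5, 7], [6]].

So P = [[1, 2], [3, 4], [5, 7], [6]], Q = [[1, 5], [2, 6], [3, 7], [4]].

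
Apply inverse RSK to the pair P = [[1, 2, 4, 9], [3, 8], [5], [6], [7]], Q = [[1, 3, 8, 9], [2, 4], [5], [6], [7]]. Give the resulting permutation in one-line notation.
7 1 8 6 5 3 2 4 9

Reverse the RSK construction: for i from n down to 1, find the cell of Q containing i, remove the entry at that cell from P, and reverse-bump it up through P; the value ejected from row 1 is w(i).

Step i=9: Q has 9 at row 1, column 4; remove that cell from P, ejecting 9. So w(9) = 9. P is now [[1, 2, 4], [3, 8], [5], [6], [7]].
Step i=8: Q has 8 at row 1, column 3; remove that cell from P, ejecting 4. So w(8) = 4. P is now [[1, 2], [3, 8], [5], [6], [7]].
Step i=7: Q has 7 at row 5, column 1; remove 7 from row 5 of P and reverse-bump: 7 enters row 4 and ejects 6; 6 enters row 3 and ejects 5; 5 enters row 2 and ejects 3; 3 enters row 1 and ejects 2. So w(7) = 2. P is now [[1, 3], [5, 8], [6], [7]].
Step i=6: Q has 6 at row 4, column 1; remove 7 from row 4 of P and reverse-bump: 7 enters row 3 and ejects 6; 6 enters row 2 and ejects 5; 5 enters row 1 and ejects 3. So w(6) = 3. P is now [[1, 5], [6, 8], [7]].
Step i=5: Q has 5 at row 3, column 1; remove 7 from row 3 of P and reverse-bump: 7 enters row 2 and ejects 6; 6 enters row 1 and ejects 5. So w(5) = 5. P is now [[1, 6], [7, 8]].
Step i=4: Q has 4 at row 2, column 2; remove 8 from row 2 of P and reverse-bump: 8 enters row 1 and ejects 6. So w(4) = 6. P is now [[1, 8], [7]].
Step i=3: Q has 3 at row 1, column 2; remove that cell from P, ejecting 8. So w(3) = 8. P is now [[1], [7]].
Step i=2: Q has 2 at row 2, column 1; remove 7 from row 2 of P and reverse-bump: 7 enters row 1 and ejects 1. So w(2) = 1. P is now [[7]].
Step i=1: Q has 1 at row 1, column 1; remove that cell from P, ejecting 7. So w(1) = 7. P is now [].

So w = 7 1 8 6 5 3 2 4 9.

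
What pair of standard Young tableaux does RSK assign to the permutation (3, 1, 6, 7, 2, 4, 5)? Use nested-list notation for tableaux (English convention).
Insert each entry of the permutation into P by Schensted row insertion, recording in Q the position of each new cell.

Insert 3: appended to row 1. P = [[3]].
Insert 1: 1 bumps 3 from row 1; 3 starts row 2. P = [[1], [3]].
Insert 6: appended to row 1. P = [[1, 6], [3]].
Insert 7: appended to row 1. P = [[1, 6, 7], [3]].
Insert 2: 2 bumps 6 from row 1; 6 appends to row 2. P = [[1, 2, 7], [3, 6]].
Insert 4: 4 bumps 7 from row 1; 7 appends to row 2. P = [[1, 2, 4], [3, 6, 7]].
Insert 5: appended to row 1. P = [[1, 2, 4, 5], [3, 6, 7]].

So P = [[1, 2, 4, 5], [3, 6, 7]], Q = [[1, 3, 4, 7], [2, 5, 6]].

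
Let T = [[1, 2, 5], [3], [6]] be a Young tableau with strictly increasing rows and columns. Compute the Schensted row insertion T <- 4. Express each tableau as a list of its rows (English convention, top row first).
[[1, 2, 4], [3, 5], [6]]

In row 1, 4 replaces 5 (the leftmost entry greater than 4); 5 is bumped to row 2. 5 is appended to row 2. The new tableau is [[1, 2, 4], [3, 5], [6]].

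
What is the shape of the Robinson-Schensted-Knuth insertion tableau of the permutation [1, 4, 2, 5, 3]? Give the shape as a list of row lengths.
Row-insert each entry into an empty tableau.

After inserting 1: P = [[1]].
After inserting 4: P = [[1, 4]].
After inserting 2: P = [[1, 2], [4]].
After inserting 5: P = [[1, 2, 5], [4]].
After inserting 3: P = [[1, 2, 3], [4, 5]].

The final insertion tableau P = [[1, 2, 3], [4, 5]] has shape [3, 2].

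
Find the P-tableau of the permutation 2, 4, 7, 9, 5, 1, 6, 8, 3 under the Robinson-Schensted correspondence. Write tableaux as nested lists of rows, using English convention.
After inserting 2: P = [[2]].
After inserting 4: P = [[2, 4]].
After inserting 7: P = [[2, 4, 7]].
After inserting 9: P = [[2, 4, 7, 9]].
After inserting 5: P = [[2, 4, 5, 9], [7]].
After inserting 1: P = [[1, 4, 5, 9], [2], [7]].
After inserting 6: P = [[1, 4, 5, 6], [2, 9], [7]].
After inserting 8: P = [[1, 4, 5, 6, 8], [2, 9], [7]].
After inserting 3: P = [[1, 3, 5, 6, 8], [2, 4], [7, 9]].

So P = [[1, 3, 5, 6, 8], [2, 4], [7, 9]].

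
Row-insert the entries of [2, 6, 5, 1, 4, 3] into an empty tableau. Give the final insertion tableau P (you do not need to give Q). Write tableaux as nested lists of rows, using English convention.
P = [[1, 3], [2, 4], [5], [6]]

Insert 2: appended to row 1. P = [[2]].
Insert 6: appended to row 1. P = [[2, 6]].
Insert 5: 5 bumps 6 from row 1; 6 starts row 2. P = [[2, 5], [6]].
Insert 1: 1 bumps 2 from row 1; 2 bumps 6 from row 2; 6 starts row 3. P = [[1, 5], [2], [6]].
Insert 4: 4 bumps 5 from row 1; 5 appends to row 2. P = [[1, 4], [2, 5], [6]].
Insert 3: 3 bumps 4 from row 1; 4 bumps 5 from row 2; 5 bumps 6 from row 3; 6 starts row 4. P = [[1, 3], [2, 4], [5], [6]].

So P = [[1, 3], [2, 4], [5], [6]].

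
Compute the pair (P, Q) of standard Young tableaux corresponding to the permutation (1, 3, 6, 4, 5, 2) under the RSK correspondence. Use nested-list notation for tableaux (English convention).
P = [[1, 2, 4, 5], [3], [6]], Q = [[1, 2, 3, 5], [4], [6]]

Insert each entry of the permutation into P by Schensted row insertion, recording in Q the position of each new cell.

Insert 1: appended to row 1. P = [[1]].
Insert 3: appended to row 1. P = [[1, 3]].
Insert 6: appended to row 1. P = [[1, 3, 6]].
Insert 4: 4 bumps 6 from row 1; 6 starts row 2. P = [[1, 3, 4], [6]].
Insert 5: appended to row 1. P = [[1, 3, 4, 5], [6]].
Insert 2: 2 bumps 3 from row 1; 3 bumps 6 from row 2; 6 starts row 3. P = [[1, 2, 4, 5], [3], [6]].

So P = [[1, 2, 4, 5], [3], [6]], Q = [[1, 2, 3, 5], [4], [6]].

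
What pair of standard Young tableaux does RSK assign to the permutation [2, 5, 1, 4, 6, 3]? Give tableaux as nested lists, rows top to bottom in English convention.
P = [[1, 3, 6], [2, 4], [5]], Q = [[1, 2, 5], [3, 4], [6]]

Insert each entry of the permutation into P by Schensted row insertion, recording in Q the position of each new cell.

Insert 2: appended to row 1. P = [[2]], Q = [[1]].
Insert 5: appended to row 1. P = [[2, 5]], Q = [[1, 2]].
Insert 1: 1 bumps 2 from row 1; 2 starts row 2. P = [[1, 5], [2]], Q = [[1, 2], [3]].
Insert 4: 4 bumps 5 from row 1; 5 appends to row 2. P = [[1, 4], [2, 5]], Q = [[1, 2], [3, 4]].
Insert 6: appended to row 1. P = [[1, 4, 6], [2, 5]], Q = [[1, 2, 5], [3, 4]].
Insert 3: 3 bumps 4 from row 1; 4 bumps 5 from row 2; 5 starts row 3. P = [[1, 3, 6], [2, 4], [5]], Q = [[1, 2, 5], [3, 4], [6]].

So P = [[1, 3, 6], [2, 4], [5]], Q = [[1, 2, 5], [3, 4], [6]].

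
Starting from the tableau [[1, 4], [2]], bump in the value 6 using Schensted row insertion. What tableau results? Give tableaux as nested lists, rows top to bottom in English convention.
6 is larger than every entry of row 1, so it is appended to row 1. The new tableau is [[1, 4, 6], [2]].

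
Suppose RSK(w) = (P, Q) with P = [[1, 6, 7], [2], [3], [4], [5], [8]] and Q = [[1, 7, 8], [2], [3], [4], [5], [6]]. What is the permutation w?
8 5 4 3 2 1 6 7

Reverse the RSK construction: for i from n down to 1, find the cell of Q containing i, remove the entry at that cell from P, and reverse-bump it up through P; the value ejected from row 1 is w(i).

Step i=8: Q has 8 at row 1, column 3; remove that cell from P, ejecting 7. So w(8) = 7. P is now [[1, 6], [2], [3], [4], [5], [8]].
Step i=7: Q has 7 at row 1, column 2; remove that cell from P, ejecting 6. So w(7) = 6. P is now [[1], [2], [3], [4], [5], [8]].
Step i=6: Q has 6 at row 6, column 1; remove 8 from row 6 of P and reverse-bump: 8 enters row 5 and ejects 5; 5 enters row 4 and ejects 4; 4 enters row 3 and ejects 3; 3 enters row 2 and ejects 2; 2 enters row 1 and ejects 1. So w(6) = 1. P is now [[2], [3], [4], [5], [8]].
Step i=5: Q has 5 at row 5, column 1; remove 8 from row 5 of P and reverse-bump: 8 enters row 4 and ejects 5; 5 enters row 3 and ejects 4; 4 enters row 2 and ejects 3; 3 enters row 1 and ejects 2. So w(5) = 2. P is now [[3], [4], [5], [8]].
Step i=4: Q has 4 at row 4, column 1; remove 8 from row 4 of P and reverse-bump: 8 enters row 3 and ejects 5; 5 enters row 2 and ejects 4; 4 enters row 1 and ejects 3. So w(4) = 3. P is now [[4], [5], [8]].
Step i=3: Q has 3 at row 3, column 1; remove 8 from row 3 of P and reverse-bump: 8 enters row 2 and ejects 5; 5 enters row 1 and ejects 4. So w(3) = 4. P is now [[5], [8]].
Step i=2: Q has 2 at row 2, column 1; remove 8 from row 2 of P and reverse-bump: 8 enters row 1 and ejects 5. So w(2) = 5. P is now [[8]].
Step i=1: Q has 1 at row 1, column 1; remove that cell from P, ejecting 8. So w(1) = 8. P is now [].

So w = 8 5 4 3 2 1 6 7.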